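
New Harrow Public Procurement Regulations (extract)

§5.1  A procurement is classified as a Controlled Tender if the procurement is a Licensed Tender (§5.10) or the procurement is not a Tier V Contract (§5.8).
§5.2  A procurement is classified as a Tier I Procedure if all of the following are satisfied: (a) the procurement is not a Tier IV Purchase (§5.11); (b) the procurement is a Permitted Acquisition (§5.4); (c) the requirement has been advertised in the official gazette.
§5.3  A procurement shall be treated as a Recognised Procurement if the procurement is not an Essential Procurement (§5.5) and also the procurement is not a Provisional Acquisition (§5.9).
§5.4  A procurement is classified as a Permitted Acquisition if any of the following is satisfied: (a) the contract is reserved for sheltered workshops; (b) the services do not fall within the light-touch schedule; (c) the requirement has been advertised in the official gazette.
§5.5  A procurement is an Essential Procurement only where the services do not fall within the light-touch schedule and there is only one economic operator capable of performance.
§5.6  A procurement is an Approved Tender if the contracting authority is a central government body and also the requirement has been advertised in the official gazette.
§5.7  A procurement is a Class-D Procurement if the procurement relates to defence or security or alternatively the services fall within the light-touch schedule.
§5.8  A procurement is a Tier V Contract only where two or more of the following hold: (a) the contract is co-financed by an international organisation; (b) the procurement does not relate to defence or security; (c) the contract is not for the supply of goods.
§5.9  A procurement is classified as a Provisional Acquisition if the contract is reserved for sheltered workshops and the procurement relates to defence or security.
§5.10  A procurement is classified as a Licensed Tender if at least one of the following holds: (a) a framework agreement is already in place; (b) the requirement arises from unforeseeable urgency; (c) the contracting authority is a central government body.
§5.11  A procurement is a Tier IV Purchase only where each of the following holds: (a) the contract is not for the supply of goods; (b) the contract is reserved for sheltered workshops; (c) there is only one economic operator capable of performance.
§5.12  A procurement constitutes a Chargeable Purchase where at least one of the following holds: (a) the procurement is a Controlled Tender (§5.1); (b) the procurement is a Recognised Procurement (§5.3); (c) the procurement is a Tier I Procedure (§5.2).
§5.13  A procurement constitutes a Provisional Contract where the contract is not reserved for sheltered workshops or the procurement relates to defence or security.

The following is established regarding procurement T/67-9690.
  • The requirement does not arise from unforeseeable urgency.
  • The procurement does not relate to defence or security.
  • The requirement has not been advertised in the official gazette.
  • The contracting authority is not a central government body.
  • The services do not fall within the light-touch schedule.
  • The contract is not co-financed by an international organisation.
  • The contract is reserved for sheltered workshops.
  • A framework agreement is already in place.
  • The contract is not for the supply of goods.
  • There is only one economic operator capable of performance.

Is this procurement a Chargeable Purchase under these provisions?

§5.10 — Licensed Tender: [a framework agreement is already in place? yes] OR [the requirement arises from unforeseeable urgency? no] OR [the contracting authority is a central government body? no] → satisfied.
§5.8 — Tier V Contract: the contract is co-financed by an international organisation? no; the procurement does not relate to defence or security? yes; the contract is not for the supply of goods? yes — 2 of 3 hold (need ≥2) → satisfied.
§5.1 — Controlled Tender: [Licensed Tender (§5.10)? yes] OR [not a Tier V Contract (§5.8)? no] → satisfied.
§5.5 — Essential Procurement: [the services do not fall within the light-touch schedule? yes] AND [there is only one economic operator capable of performance? yes] → satisfied.
§5.9 — Provisional Acquisition: [the contract is reserved for sheltered workshops? yes] AND [the procurement relates to defence or security? no] → not satisfied.
§5.3 — Recognised Procurement: [not an Essential Procurement (§5.5)? no] AND [not a Provisional Acquisition (§5.9)? yes] → not satisfied.
§5.11 — Tier IV Purchase: [the contract is not for the supply of goods? yes] AND [the contract is reserved for sheltered workshops? yes] AND [there is only one economic operator capable of performance? yes] → satisfied.
§5.4 — Permitted Acquisition: [the contract is reserved for sheltered workshops? yes] OR [the services do not fall within the light-touch schedule? yes] OR [the requirement has been advertised in the official gazette? no] → satisfied.
§5.2 — Tier I Procedure: [not a Tier IV Purchase (§5.11)? no] AND [Permitted Acquisition (§5.4)? yes] AND [the requirement has been advertised in the official gazette? no] → not satisfied.
§5.12 — Chargeable Purchase: [Controlled Tender (§5.1)? yes] OR [Recognised Procurement (§5.3)? no] OR [Tier I Procedure (§5.2)? no] → satisfied.

Yes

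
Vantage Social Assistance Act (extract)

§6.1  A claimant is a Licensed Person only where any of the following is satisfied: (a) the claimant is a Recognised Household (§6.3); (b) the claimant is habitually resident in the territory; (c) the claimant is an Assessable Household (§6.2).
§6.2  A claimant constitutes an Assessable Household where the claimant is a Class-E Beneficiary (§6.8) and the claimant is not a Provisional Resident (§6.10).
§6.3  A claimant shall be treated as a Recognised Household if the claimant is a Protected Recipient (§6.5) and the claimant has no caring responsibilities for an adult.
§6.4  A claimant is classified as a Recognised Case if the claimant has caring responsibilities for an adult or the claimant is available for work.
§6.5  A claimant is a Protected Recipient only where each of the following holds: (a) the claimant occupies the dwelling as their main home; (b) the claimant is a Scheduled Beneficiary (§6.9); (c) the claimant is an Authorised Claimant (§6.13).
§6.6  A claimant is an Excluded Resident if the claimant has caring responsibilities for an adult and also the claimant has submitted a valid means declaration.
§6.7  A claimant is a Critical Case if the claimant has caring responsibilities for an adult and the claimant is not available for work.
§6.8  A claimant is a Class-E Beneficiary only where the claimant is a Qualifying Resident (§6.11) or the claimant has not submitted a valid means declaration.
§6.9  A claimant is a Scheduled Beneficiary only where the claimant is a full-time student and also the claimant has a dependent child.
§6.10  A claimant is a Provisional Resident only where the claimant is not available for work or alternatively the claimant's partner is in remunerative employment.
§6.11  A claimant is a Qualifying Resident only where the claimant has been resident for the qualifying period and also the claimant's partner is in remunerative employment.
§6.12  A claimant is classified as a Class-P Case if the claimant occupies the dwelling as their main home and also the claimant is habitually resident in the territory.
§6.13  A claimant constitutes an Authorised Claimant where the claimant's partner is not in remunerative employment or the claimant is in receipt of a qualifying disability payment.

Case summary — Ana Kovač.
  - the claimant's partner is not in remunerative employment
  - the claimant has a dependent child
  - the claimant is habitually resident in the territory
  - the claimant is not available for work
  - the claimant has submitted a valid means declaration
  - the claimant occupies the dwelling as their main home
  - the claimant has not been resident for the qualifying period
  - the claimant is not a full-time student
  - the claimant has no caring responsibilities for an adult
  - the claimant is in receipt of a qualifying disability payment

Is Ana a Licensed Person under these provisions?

Yes

§6.9 — Scheduled Beneficiary: [the claimant is a full-time student? no] AND [the claimant has a dependent child? yes] → not satisfied.
§6.13 — Authorised Claimant: [the claimant's partner is not in remunerative employment? yes] OR [the claimant is in receipt of a qualifying disability payment? yes] → satisfied.
§6.5 — Protected Recipient: [the claimant occupies the dwelling as their main home? yes] AND [Scheduled Beneficiary (§6.9)? no] AND [Authorised Claimant (§6.13)? yes] → not satisfied.
§6.3 — Recognised Household: [Protected Recipient (§6.5)? no] AND [the claimant has no caring responsibilities for an adult? yes] → not satisfied.
§6.11 — Qualifying Resident: [the claimant has been resident for the qualifying period? no] AND [the claimant's partner is in remunerative employment? no] → not satisfied.
§6.8 — Class-E Beneficiary: [Qualifying Resident (§6.11)? no] OR [the claimant has not submitted a valid means declaration? no] → not satisfied.
§6.10 — Provisional Resident: [the claimant is not available for work? yes] OR [the claimant's partner is in remunerative employment? no] → satisfied.
§6.2 — Assessable Household: [Class-E Beneficiary (§6.8)? no] AND [not a Provisional Resident (§6.10)? no] → not satisfied.
§6.1 — Licensed Person: [Recognised Household (§6.3)? no] OR [the claimant is habitually resident in the territory? yes] OR [Assessable Household (§6.2)? no] → satisfied.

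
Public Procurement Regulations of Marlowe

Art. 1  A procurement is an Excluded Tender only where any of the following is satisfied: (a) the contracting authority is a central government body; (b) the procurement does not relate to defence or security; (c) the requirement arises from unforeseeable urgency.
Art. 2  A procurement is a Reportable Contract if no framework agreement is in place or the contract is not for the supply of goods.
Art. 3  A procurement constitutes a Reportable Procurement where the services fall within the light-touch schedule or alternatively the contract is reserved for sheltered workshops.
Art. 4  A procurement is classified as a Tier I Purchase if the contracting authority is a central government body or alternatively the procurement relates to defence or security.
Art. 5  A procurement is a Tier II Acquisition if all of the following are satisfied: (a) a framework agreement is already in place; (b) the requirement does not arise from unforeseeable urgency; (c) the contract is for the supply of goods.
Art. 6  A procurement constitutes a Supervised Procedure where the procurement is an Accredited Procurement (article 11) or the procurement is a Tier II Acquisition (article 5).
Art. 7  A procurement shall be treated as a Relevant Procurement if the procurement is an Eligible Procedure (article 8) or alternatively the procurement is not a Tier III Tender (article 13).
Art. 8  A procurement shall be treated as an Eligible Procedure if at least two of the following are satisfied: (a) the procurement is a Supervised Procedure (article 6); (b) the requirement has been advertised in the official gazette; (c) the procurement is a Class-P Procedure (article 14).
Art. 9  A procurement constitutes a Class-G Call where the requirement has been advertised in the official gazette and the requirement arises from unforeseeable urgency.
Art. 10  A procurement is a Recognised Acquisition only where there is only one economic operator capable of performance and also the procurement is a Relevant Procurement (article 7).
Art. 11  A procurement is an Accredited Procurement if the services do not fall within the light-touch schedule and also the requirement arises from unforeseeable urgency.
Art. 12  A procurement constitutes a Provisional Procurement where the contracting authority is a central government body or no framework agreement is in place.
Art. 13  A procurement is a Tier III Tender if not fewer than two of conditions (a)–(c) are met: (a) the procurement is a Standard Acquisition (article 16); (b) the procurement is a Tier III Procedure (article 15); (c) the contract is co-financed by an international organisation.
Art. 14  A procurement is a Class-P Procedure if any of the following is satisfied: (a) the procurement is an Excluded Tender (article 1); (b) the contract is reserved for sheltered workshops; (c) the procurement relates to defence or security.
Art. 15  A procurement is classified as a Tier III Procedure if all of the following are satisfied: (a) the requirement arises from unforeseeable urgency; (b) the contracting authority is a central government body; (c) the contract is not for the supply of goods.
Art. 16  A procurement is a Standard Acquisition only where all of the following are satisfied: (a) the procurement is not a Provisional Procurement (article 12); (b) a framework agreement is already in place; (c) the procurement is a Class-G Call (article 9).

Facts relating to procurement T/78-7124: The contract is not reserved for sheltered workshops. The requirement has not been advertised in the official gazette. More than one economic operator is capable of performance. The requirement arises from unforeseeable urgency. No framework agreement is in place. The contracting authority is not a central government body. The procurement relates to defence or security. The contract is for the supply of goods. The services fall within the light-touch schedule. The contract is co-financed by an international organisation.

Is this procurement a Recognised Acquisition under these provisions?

article 11 — Accredited Procurement: [the services do not fall within the light-touch schedule? no] AND [the requirement arises from unforeseeable urgency? yes] → not satisfied.
article 5 — Tier II Acquisition: [a framework agreement is already in place? no] AND [the requirement does not arise from unforeseeable urgency? no] AND [the contract is for the supply of goods? yes] → not satisfied.
article 6 — Supervised Procedure: [Accredited Procurement (article 11)? no] OR [Tier II Acquisition (article 5)? no] → not satisfied.
article 1 — Excluded Tender: [the contracting authority is a central government body? no] OR [the procurement does not relate to defence or security? no] OR [the requirement arises from unforeseeable urgency? yes] → satisfied.
article 14 — Class-P Procedure: [Excluded Tender (article 1)? yes] OR [the contract is reserved for sheltered workshops? no] OR [the procurement relates to defence or security? yes] → satisfied.
article 8 — Eligible Procedure: Supervised Procedure (article 6)? no; the requirement has been advertised in the official gazette? no; Class-P Procedure (article 14)? yes — 1 of 3 hold (need ≥2) → not satisfied.
article 12 — Provisional Procurement: [the contracting authority is a central government body? no] OR [no framework agreement is in place? yes] → satisfied.
article 9 — Class-G Call: [the requirement has been advertised in the official gazette? no] AND [the requirement arises from unforeseeable urgency? yes] → not satisfied.
article 16 — Standard Acquisition: [not a Provisional Procurement (article 12)? no] AND [a framework agreement is already in place? no] AND [Class-G Call (article 9)? no] → not satisfied.
article 15 — Tier III Procedure: [the requirement arises from unforeseeable urgency? yes] AND [the contracting authority is a central government body? no] AND [the contract is not for the supply of goods? no] → not satisfied.
article 13 — Tier III Tender: Standard Acquisition (article 16)? no; Tier III Procedure (article 15)? no; the contract is co-financed by an international organisation? yes — 1 of 3 hold (need ≥2) → not satisfied.
article 7 — Relevant Procurement: [Eligible Procedure (article 8)? no] OR [not a Tier III Tender (article 13)? yes] → satisfied.
article 10 — Recognised Acquisition: [there is only one economic operator capable of performance? no] AND [Relevant Procurement (article 7)? yes] → not satisfied.

No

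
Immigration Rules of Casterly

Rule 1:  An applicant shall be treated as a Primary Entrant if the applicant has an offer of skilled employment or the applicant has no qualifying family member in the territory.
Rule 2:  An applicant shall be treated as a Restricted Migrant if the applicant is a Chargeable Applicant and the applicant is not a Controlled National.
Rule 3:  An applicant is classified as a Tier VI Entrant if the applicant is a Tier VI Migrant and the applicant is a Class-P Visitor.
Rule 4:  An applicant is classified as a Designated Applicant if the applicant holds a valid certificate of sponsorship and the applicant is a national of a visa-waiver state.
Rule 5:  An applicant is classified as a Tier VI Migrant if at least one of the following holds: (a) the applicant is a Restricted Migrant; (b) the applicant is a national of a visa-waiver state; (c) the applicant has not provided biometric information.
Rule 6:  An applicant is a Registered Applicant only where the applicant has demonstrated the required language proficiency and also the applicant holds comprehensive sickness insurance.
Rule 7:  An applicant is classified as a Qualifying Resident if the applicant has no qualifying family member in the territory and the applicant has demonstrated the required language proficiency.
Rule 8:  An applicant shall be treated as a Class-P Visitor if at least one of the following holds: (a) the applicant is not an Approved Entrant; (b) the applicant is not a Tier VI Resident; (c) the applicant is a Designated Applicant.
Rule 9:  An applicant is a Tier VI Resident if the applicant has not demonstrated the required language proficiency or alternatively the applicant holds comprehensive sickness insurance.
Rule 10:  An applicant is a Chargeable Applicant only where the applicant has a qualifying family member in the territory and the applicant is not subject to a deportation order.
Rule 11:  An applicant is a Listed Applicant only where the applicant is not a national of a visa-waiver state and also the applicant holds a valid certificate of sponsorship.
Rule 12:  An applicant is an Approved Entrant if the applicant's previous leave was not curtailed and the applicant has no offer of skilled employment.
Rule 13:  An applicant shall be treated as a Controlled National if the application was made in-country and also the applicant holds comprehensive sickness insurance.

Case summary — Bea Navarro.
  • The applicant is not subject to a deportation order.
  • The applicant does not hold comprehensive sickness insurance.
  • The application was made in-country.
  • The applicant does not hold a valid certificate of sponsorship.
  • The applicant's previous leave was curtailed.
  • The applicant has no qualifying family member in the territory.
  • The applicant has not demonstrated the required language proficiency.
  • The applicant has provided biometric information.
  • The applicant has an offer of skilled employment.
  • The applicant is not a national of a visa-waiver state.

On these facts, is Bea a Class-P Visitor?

Under rule 12: the applicant's previous leave was not curtailed? no; and the applicant has no offer of skilled employment? no. So the applicant is not an Approved Entrant.
Under rule 9: the applicant has not demonstrated the required language proficiency? yes; or the applicant holds comprehensive sickness insurance? no. So the applicant is a Tier VI Resident.
Under rule 4: the applicant holds a valid certificate of sponsorship? no; and the applicant is a national of a visa-waiver state? no. So the applicant is not a Designated Applicant.
Under rule 8: not an Approved Entrant (rule 12)? yes; or not a Tier VI Resident (rule 9)? no; or Designated Applicant (rule 4)? no. So the applicant is a Class-P Visitor.

Yes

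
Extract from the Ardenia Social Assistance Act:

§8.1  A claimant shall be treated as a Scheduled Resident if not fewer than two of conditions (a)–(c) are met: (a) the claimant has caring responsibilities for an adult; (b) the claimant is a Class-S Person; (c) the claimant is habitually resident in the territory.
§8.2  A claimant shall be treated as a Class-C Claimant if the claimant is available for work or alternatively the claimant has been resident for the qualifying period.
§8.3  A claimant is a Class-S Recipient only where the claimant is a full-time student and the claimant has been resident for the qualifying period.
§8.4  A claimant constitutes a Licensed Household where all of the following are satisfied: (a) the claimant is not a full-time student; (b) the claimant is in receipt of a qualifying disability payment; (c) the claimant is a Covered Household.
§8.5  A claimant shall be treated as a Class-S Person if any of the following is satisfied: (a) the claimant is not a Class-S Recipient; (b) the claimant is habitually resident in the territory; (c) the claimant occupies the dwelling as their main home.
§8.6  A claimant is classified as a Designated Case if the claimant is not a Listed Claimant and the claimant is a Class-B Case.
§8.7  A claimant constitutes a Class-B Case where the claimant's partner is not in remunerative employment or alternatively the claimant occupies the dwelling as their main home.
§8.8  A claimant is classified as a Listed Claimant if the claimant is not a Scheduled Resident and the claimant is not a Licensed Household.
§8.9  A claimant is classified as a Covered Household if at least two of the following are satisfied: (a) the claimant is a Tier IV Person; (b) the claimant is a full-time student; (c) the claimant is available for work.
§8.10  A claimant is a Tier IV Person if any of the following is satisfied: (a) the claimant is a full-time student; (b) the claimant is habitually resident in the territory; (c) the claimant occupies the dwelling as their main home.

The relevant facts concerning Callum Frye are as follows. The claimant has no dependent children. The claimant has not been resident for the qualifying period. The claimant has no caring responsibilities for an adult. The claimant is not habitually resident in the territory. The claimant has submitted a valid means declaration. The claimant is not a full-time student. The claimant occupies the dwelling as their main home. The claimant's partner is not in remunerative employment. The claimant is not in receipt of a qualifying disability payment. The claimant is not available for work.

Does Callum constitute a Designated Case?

No

§8.3 — Class-S Recipient: [the claimant is a full-time student? no] AND [the claimant has been resident for the qualifying period? no] → not satisfied.
§8.5 — Class-S Person: [not a Class-S Recipient (§8.3)? yes] OR [the claimant is habitually resident in the territory? no] OR [the claimant occupies the dwelling as their main home? yes] → satisfied.
§8.1 — Scheduled Resident: the claimant has caring responsibilities for an adult? no; Class-S Person (§8.5)? yes; the claimant is habitually resident in the territory? no — 1 of 3 hold (need ≥2) → not satisfied.
§8.10 — Tier IV Person: [the claimant is a full-time student? no] OR [the claimant is habitually resident in the territory? no] OR [the claimant occupies the dwelling as their main home? yes] → satisfied.
§8.9 — Covered Household: Tier IV Person (§8.10)? yes; the claimant is a full-time student? no; the claimant is available for work? no — 1 of 3 hold (need ≥2) → not satisfied.
§8.4 — Licensed Household: [the claimant is not a full-time student? yes] AND [the claimant is in receipt of a qualifying disability payment? no] AND [Covered Household (§8.9)? no] → not satisfied.
§8.8 — Listed Claimant: [not a Scheduled Resident (§8.1)? yes] AND [not a Licensed Household (§8.4)? yes] → satisfied.
§8.7 — Class-B Case: [the claimant's partner is not in remunerative employment? yes] OR [the claimant occupies the dwelling as their main home? yes] → satisfied.
§8.6 — Designated Case: [not a Listed Claimant (§8.8)? no] AND [Class-B Case (§8.7)? yes] → not satisfied.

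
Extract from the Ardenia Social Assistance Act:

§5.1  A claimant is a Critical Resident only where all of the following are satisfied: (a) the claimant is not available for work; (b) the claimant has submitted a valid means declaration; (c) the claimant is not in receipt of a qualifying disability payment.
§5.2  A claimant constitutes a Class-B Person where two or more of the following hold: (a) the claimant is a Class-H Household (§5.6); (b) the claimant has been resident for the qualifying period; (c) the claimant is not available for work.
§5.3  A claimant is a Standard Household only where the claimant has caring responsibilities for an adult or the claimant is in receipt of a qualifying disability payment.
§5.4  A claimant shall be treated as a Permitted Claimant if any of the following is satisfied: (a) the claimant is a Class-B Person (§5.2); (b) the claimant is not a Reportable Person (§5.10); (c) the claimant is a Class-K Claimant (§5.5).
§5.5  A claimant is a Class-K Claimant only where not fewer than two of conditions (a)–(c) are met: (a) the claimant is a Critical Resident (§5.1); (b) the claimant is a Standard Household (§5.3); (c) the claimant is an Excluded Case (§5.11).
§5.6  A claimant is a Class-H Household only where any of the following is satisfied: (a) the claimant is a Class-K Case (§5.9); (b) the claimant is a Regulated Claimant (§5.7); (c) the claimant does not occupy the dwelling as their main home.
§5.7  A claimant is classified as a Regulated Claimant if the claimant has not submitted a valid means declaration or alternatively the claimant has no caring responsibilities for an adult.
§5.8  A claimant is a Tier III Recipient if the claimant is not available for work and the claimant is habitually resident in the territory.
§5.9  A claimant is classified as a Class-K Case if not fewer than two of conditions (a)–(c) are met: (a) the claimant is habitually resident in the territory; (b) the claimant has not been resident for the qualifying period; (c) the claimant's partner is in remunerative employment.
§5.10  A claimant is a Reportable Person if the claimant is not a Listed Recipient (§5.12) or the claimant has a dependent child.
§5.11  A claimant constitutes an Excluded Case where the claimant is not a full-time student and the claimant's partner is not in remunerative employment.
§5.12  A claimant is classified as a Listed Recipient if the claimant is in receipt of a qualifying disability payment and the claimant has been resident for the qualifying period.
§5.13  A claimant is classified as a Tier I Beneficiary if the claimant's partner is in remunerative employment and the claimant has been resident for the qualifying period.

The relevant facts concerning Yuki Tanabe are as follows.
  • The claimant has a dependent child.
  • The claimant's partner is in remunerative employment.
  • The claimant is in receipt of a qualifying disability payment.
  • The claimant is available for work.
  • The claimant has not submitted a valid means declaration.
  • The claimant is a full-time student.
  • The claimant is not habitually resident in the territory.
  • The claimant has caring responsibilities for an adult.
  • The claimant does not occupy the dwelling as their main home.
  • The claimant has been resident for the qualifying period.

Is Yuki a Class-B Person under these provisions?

Under §5.9: the claimant is habitually resident in the territory? no; the claimant has not been resident for the qualifying period? no; the claimant's partner is in remunerative employment? yes — 1 of 3 hold (need ≥2) → not satisfied.
Under §5.7: the claimant has not submitted a valid means declaration? yes; or the claimant has no caring responsibilities for an adult? no. So the claimant is a Regulated Claimant.
Under §5.6: Class-K Case (§5.9)? no; or Regulated Claimant (§5.7)? yes; or the claimant does not occupy the dwelling as their main home? yes. So the claimant is a Class-H Household.
Under §5.2: Class-H Household (§5.6)? yes; the claimant has been resident for the qualifying period? yes; the claimant is not available for work? no — 2 of 3 hold (need ≥2) → satisfied.

Yes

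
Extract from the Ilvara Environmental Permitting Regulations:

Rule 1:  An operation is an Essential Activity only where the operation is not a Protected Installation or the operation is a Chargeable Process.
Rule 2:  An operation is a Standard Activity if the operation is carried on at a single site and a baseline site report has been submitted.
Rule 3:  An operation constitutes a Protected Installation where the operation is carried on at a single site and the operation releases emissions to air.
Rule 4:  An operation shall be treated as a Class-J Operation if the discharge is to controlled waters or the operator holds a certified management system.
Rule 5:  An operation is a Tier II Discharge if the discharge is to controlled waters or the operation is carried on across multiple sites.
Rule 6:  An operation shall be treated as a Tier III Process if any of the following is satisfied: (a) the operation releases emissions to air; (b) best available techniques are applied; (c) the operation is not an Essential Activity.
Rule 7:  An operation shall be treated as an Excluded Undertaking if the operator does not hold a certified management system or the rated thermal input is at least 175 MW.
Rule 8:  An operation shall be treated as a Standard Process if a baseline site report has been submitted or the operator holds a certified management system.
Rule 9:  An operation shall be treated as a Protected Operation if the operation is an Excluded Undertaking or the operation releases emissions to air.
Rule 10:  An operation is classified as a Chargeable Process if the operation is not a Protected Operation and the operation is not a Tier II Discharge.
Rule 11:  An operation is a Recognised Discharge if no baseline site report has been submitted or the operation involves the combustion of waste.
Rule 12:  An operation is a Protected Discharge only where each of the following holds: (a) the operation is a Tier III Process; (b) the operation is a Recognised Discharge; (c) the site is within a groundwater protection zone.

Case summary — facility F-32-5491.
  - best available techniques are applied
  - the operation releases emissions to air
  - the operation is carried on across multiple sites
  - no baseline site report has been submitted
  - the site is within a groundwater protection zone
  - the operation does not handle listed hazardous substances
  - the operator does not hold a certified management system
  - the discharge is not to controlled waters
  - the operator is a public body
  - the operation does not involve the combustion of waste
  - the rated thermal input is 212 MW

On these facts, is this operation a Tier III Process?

Yes

rule 3 — Protected Installation: [the operation is carried on at a single site? no] AND [the operation releases emissions to air? yes] → not satisfied.
rule 7 — Excluded Undertaking: [the operator does not hold a certified management system? yes] OR [rated thermal input: 212 MW ≥ 175 MW? yes] → satisfied.
rule 9 — Protected Operation: [Excluded Undertaking (rule 7)? yes] OR [the operation releases emissions to air? yes] → satisfied.
rule 5 — Tier II Discharge: [the discharge is to controlled waters? no] OR [the operation is carried on across multiple sites? yes] → satisfied.
rule 10 — Chargeable Process: [not a Protected Operation (rule 9)? no] AND [not a Tier II Discharge (rule 5)? no] → not satisfied.
rule 1 — Essential Activity: [not a Protected Installation (rule 3)? yes] OR [Chargeable Process (rule 10)? no] → satisfied.
rule 6 — Tier III Process: [the operation releases emissions to air? yes] OR [best available techniques are applied? yes] OR [not an Essential Activity (rule 1)? no] → satisfied.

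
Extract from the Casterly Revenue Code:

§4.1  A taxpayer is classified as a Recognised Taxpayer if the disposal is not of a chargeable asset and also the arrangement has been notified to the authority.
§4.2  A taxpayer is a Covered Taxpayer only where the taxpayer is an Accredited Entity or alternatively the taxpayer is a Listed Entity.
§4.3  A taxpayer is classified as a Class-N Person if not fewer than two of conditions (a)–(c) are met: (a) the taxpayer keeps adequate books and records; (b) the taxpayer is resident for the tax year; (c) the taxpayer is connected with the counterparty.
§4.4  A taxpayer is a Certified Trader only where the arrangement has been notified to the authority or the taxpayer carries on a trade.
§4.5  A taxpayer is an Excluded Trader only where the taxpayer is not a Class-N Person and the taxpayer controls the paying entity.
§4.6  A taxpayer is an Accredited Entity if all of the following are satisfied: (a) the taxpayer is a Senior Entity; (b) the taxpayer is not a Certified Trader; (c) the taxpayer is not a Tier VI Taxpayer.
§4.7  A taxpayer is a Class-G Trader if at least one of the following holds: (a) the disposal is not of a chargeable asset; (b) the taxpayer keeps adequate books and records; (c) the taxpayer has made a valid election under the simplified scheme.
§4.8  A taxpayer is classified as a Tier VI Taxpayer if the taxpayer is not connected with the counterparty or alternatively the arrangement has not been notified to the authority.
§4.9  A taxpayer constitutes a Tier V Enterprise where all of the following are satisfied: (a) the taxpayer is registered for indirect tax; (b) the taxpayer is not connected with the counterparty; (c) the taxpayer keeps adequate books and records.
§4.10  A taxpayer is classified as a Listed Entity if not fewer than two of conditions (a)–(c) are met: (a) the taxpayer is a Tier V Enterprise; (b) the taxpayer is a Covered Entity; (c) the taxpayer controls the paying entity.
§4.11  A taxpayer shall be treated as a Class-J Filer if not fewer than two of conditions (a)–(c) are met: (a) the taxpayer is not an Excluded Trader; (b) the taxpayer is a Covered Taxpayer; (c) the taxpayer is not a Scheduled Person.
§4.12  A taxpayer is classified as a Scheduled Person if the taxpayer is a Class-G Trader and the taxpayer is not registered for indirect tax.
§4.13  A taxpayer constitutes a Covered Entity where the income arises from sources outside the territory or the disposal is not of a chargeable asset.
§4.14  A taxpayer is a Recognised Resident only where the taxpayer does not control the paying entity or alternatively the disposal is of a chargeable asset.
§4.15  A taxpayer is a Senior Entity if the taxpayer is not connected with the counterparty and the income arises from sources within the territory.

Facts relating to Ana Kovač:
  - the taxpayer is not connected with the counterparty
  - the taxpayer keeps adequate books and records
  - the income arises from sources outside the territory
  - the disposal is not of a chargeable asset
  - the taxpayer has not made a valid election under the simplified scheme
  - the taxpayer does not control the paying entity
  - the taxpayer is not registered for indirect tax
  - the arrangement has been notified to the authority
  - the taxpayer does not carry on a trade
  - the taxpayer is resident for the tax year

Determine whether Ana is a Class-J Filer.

§4.3 — Class-N Person: the taxpayer keeps adequate books and records? yes; the taxpayer is resident for the tax year? yes; the taxpayer is connected with the counterparty? no — 2 of 3 hold (need ≥2) → satisfied.
§4.5 — Excluded Trader: [not a Class-N Person (§4.3)? no] AND [the taxpayer controls the paying entity? no] → not satisfied.
§4.15 — Senior Entity: [the taxpayer is not connected with the counterparty? yes] AND [the income arises from sources within the territory? no] → not satisfied.
§4.4 — Certified Trader: [the arrangement has been notified to the authority? yes] OR [the taxpayer carries on a trade? no] → satisfied.
§4.8 — Tier VI Taxpayer: [the taxpayer is not connected with the counterparty? yes] OR [the arrangement has not been notified to the authority? no] → satisfied.
§4.6 — Accredited Entity: [Senior Entity (§4.15)? no] AND [not a Certified Trader (§4.4)? no] AND [not a Tier VI Taxpayer (§4.8)? no] → not satisfied.
§4.9 — Tier V Enterprise: [the taxpayer is registered for indirect tax? no] AND [the taxpayer is not connected with the counterparty? yes] AND [the taxpayer keeps adequate books and records? yes] → not satisfied.
§4.13 — Covered Entity: [the income arises from sources outside the territory? yes] OR [the disposal is not of a chargeable asset? yes] → satisfied.
§4.10 — Listed Entity: Tier V Enterprise (§4.9)? no; Covered Entity (§4.13)? yes; the taxpayer controls the paying entity? no — 1 of 3 hold (need ≥2) → not satisfied.
§4.2 — Covered Taxpayer: [Accredited Entity (§4.6)? no] OR [Listed Entity (§4.10)? no] → not satisfied.
§4.7 — Class-G Trader: [the disposal is not of a chargeable asset? yes] OR [the taxpayer keeps adequate books and records? yes] OR [the taxpayer has made a valid election under the simplified scheme? no] → satisfied.
§4.12 — Scheduled Person: [Class-G Trader (§4.7)? yes] AND [the taxpayer is not registered for indirect tax? yes] → satisfied.
§4.11 — Class-J Filer: not an Excluded Trader (§4.5)? yes; Covered Taxpayer (§4.2)? no; not a Scheduled Person (§4.12)? no — 1 of 3 hold (need ≥2) → not satisfied.

No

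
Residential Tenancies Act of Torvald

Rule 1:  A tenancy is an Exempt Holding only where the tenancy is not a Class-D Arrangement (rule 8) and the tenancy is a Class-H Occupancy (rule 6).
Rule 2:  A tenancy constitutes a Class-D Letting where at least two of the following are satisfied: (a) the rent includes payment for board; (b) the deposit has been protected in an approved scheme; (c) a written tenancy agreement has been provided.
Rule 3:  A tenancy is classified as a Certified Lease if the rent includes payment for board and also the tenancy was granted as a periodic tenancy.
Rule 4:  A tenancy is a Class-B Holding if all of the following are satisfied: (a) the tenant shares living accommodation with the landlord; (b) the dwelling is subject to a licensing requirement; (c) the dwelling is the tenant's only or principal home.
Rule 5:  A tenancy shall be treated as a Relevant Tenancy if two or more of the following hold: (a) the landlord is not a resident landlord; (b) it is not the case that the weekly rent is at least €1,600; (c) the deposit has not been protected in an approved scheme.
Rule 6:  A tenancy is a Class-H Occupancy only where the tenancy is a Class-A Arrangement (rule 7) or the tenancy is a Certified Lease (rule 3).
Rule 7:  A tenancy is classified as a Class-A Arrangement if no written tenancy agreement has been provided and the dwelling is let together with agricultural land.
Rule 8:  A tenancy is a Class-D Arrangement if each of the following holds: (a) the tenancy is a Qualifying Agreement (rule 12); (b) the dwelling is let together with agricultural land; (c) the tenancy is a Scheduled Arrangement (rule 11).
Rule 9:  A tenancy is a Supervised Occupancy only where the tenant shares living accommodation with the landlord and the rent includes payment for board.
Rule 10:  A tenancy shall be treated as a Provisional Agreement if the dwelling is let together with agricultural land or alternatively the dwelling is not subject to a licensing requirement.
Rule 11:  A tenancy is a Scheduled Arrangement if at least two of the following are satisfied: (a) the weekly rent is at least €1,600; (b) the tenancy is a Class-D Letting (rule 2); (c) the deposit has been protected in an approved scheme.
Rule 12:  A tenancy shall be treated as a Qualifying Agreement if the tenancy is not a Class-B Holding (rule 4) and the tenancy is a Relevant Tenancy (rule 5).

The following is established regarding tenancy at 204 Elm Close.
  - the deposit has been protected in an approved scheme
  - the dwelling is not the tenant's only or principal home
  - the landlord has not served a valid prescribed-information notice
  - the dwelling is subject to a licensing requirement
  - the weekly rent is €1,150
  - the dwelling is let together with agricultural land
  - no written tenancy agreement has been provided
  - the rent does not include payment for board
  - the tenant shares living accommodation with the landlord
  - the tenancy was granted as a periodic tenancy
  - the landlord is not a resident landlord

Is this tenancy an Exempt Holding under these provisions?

rule 4 — Class-B Holding: [the tenant shares living accommodation with the landlord? yes] AND [the dwelling is subject to a licensing requirement? yes] AND [the dwelling is the tenant's only or principal home? no] → not satisfied.
rule 5 — Relevant Tenancy: the landlord is not a resident landlord? yes; weekly rent: €1,150 ≥ €1,600? no, so negated condition yes; the deposit has not been protected in an approved scheme? no — 2 of 3 hold (need ≥2) → satisfied.
rule 12 — Qualifying Agreement: [not a Class-B Holding (rule 4)? yes] AND [Relevant Tenancy (rule 5)? yes] → satisfied.
rule 2 — Class-D Letting: the rent includes payment for board? no; the deposit has been protected in an approved scheme? yes; a written tenancy agreement has been provided? no — 1 of 3 hold (need ≥2) → not satisfied.
rule 11 — Scheduled Arrangement: weekly rent: €1,150 ≥ €1,600? no; Class-D Letting (rule 2)? no; the deposit has been protected in an approved scheme? yes — 1 of 3 hold (need ≥2) → not satisfied.
rule 8 — Class-D Arrangement: [Qualifying Agreement (rule 12)? yes] AND [the dwelling is let together with agricultural land? yes] AND [Scheduled Arrangement (rule 11)? no] → not satisfied.
rule 7 — Class-A Arrangement: [no written tenancy agreement has been provided? yes] AND [the dwelling is let together with agricultural land? yes] → satisfied.
rule 3 — Certified Lease: [the rent includes payment for board? no] AND [the tenancy was granted as a periodic tenancy? yes] → not satisfied.
rule 6 — Class-H Occupancy: [Class-A Arrangement (rule 7)? yes] OR [Certified Lease (rule 3)? no] → satisfied.
rule 1 — Exempt Holding: [not a Class-D Arrangement (rule 8)? yes] AND [Class-H Occupancy (rule 6)? yes] → satisfied.

Yes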